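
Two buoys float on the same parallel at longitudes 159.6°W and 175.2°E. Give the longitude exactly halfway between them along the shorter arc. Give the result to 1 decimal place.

Signed shortest Δλ from -159.6° to +175.2° is -25.2°.
Midpoint longitude = -159.6° + (-25.2°)/2 = -159.6° − 12.6° = -172.2°.
(The naïve average (-159.6 + +175.2)/2 = 7.8° is on the wrong side of the globe.)

172.2°W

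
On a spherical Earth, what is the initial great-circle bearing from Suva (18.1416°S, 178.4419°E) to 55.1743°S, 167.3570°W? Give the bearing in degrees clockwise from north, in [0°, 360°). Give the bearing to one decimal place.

167.0°

Δλ = -167.3570 − 178.4419 = -345.7989°; wrapped into (−180°, 180°]: 14.2011°.
θ = atan2( sin Δλ · cos φ₂ , cos φ₁ · sin φ₂ − sin φ₁ · cos φ₂ · cos Δλ )
  = atan2(0.14010, -0.60770) = 167.018° → normalised to [0°, 360°): 167.018°.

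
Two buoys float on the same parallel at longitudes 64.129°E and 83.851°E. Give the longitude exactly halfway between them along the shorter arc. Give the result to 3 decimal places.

73.990°E

Signed shortest Δλ from +64.129° to +83.851° is +19.722°.
Midpoint longitude = +64.129° + (+19.722°)/2 = +64.129° + 9.861° = +73.990°.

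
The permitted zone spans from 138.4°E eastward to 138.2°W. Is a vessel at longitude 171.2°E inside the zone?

Band width going east from +138.4° to -138.2°: ((-138.2 − 138.4) mod 360) = 83.4°.
Offset of +171.2° east of the west edge: ((171.2 − 138.4) mod 360) = 32.8°.
32.8° ≤ 83.4° ⇒ inside.

Yes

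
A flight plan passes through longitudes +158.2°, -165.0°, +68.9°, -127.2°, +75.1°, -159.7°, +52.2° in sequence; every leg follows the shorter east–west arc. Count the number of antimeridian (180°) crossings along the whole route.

Leg 1: +158.2° → -165.0°, shortest Δλ = 36.8° (east) — crosses 180°.
Leg 2: -165.0° → +68.9°, shortest Δλ = -126.1° (west) — crosses 180°.
Leg 3: +68.9° → -127.2°, shortest Δλ = 163.9° (east) — crosses 180°.
Leg 4: -127.2° → +75.1°, shortest Δλ = -157.7° (west) — crosses 180°.
Leg 5: +75.1° → -159.7°, shortest Δλ = 125.2° (east) — crosses 180°.
Leg 6: -159.7° → +52.2°, shortest Δλ = -148.1° (west) — crosses 180°.
Total crossings: 6.

6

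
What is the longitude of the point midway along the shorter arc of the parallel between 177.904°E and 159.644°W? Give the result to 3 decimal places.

170.870°W

Signed shortest Δλ from +177.904° to -159.644° is +22.452°.
Midpoint longitude = +177.904° + (+22.452°)/2 = +177.904° + 11.226° = +189.130°.
Normalise into (−180°, 180°]: -170.870°.
(The naïve average (+177.904 + -159.644)/2 = 9.13° is on the wrong side of the globe.)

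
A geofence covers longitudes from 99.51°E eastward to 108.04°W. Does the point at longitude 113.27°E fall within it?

Yes

Band width going east from +99.51° to -108.04°: ((-108.04 − 99.51) mod 360) = 152.45°.
Offset of +113.27° east of the west edge: ((113.27 − 99.51) mod 360) = 13.76°.
13.76° ≤ 152.45° ⇒ inside.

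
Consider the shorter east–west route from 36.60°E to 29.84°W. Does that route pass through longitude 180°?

Signed shortest Δλ = ((-29.84 − 36.60 + 180) mod 360) − 180 = -66.44°.
Going west by 66.44° from +36.60° reaches -29.84° without touching 180°.

No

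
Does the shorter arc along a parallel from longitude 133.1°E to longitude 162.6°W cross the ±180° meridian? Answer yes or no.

Yes

Naïve |-162.6 − 133.1| = 295.7° > 180°, so the shorter arc goes the other way round — across 180°.
Signed shortest Δλ = ((-162.6 − 133.1 + 180) mod 360) − 180 = 64.3°.
Going east by 64.3° from +133.1° passes through 180° before reaching -162.6°.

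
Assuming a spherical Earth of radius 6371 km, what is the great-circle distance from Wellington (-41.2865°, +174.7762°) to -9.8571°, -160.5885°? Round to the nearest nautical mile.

Δλ = -160.5885 − 174.7762 = -335.3647°; wrapped into (−180°, 180°]: 24.6353°.
Δφ = -9.8571 − -41.2865 = 31.4294°.
a = sin²(Δφ/2) + cos φ₁ · cos φ₂ · sin²(Δλ/2) = 0.107051.
c = 2·atan2(√a, √(1−a)) = 0.66665 rad → d = 6371·c ≈ 4247.22 km ≈ 2293.31 nmi.

2293 nmi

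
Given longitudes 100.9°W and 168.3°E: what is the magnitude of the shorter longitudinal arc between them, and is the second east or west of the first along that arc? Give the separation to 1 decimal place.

90.8° west

Raw difference: 168.3 − -100.9 = 269.2°.
Normalise into (−180°, 180°]: 269.2° − 360° = -90.8°.
Negative ⇒ the second point lies to the west; separation 90.8°.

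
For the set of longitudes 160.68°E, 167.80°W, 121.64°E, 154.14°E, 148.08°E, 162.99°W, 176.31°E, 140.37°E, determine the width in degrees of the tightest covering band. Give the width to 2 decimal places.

75.37°

Sort the longitudes: -167.80°, -162.99°, +121.64°, +140.37°, +148.08°, +154.14°, +160.68°, +176.31°.
Eastward gaps between consecutive values (wrapping around): 4.81°, 284.63°, 18.73°, 7.71°, 6.06°, 6.54°, 15.63°, 15.89°.
Largest gap = 284.63° ⇒ minimal covering band is its complement: 360° − 284.63° = 75.37°.
Band runs from +121.64° eastward to -162.99°, crossing the antimeridian.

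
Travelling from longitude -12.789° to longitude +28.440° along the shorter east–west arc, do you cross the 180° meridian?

No

Signed shortest Δλ = ((28.440 − -12.789 + 180) mod 360) − 180 = 41.229°.
Going east by 41.229° from -12.789° reaches +28.440° without touching 180°.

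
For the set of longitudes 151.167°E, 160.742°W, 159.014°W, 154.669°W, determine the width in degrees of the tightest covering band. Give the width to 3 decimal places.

Sort the longitudes: -160.742°, -159.014°, -154.669°, +151.167°.
Eastward gaps between consecutive values (wrapping around): 1.728°, 4.345°, 305.836°, 48.091°.
Largest gap = 305.836° ⇒ minimal covering band is its complement: 360° − 305.836° = 54.164°.
Band runs from +151.167° eastward to -154.669°, crossing the antimeridian.

54.164°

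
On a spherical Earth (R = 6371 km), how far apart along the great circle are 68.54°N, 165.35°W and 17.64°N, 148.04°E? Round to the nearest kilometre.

6512 km

Δλ = 148.04 − -165.35 = 313.39°; wrapped into (−180°, 180°]: -46.61°.
Δφ = 17.64 − 68.54 = -50.90°.
a = sin²(Δφ/2) + cos φ₁ · cos φ₂ · sin²(Δλ/2) = 0.239233.
c = 2·atan2(√a, √(1−a)) = 1.02215 rad → d = 6371·c ≈ 6512.10 km.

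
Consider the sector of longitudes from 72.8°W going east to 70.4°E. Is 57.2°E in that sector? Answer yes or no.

Band width going east from -72.8° to +70.4°: ((70.4 − -72.8) mod 360) = 143.2°.
Offset of +57.2° east of the west edge: ((57.2 − -72.8) mod 360) = 130.0°.
130.0° ≤ 143.2° ⇒ inside.

Yes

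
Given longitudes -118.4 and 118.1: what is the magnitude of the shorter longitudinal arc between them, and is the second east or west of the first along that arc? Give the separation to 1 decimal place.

123.5° west

Raw difference: 118.1 − -118.4 = 236.5°.
Normalise into (−180°, 180°]: 236.5° − 360° = -123.5°.
Negative ⇒ the second point lies to the west; separation 123.5°.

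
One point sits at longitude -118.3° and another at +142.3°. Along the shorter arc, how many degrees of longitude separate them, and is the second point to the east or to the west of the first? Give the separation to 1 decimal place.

99.4° west

Raw difference: 142.3 − -118.3 = 260.6°.
Normalise into (−180°, 180°]: 260.6° − 360° = -99.4°.
Negative ⇒ the second point lies to the west; separation 99.4°.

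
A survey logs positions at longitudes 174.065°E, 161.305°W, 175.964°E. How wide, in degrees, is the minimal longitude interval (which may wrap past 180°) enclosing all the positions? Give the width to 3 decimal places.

Sort the longitudes: -161.305°, +174.065°, +175.964°.
Eastward gaps between consecutive values (wrapping around): 335.370°, 1.899°, 22.731°.
Largest gap = 335.370° ⇒ minimal covering band is its complement: 360° − 335.370° = 24.630°.
Band runs from +174.065° eastward to -161.305°, crossing the antimeridian.

24.630°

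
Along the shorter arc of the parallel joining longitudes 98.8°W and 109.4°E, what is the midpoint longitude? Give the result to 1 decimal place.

174.7°W

Signed shortest Δλ from -98.8° to +109.4° is -151.8°.
Midpoint longitude = -98.8° + (-151.8°)/2 = -98.8° − 75.9° = -174.7°.
(The naïve average (-98.8 + +109.4)/2 = 5.3° is on the wrong side of the globe.)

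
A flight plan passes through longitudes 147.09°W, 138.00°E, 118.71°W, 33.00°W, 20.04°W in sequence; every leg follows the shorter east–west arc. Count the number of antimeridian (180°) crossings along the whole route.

Leg 1: -147.09° → +138.00°, shortest Δλ = -74.91° (west) — crosses 180°.
Leg 2: +138.00° → -118.71°, shortest Δλ = 103.29° (east) — crosses 180°.
Leg 3: -118.71° → -33.00°, shortest Δλ = 85.71° (east) — does not cross 180°.
Leg 4: -33.00° → -20.04°, shortest Δλ = 12.96° (east) — does not cross 180°.
Total crossings: 2.

2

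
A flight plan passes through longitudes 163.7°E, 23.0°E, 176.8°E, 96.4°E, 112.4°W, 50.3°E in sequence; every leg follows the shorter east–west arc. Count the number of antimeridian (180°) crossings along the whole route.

1

Leg 1: +163.7° → +23.0°, shortest Δλ = -140.7° (west) — does not cross 180°.
Leg 2: +23.0° → +176.8°, shortest Δλ = 153.8° (east) — does not cross 180°.
Leg 3: +176.8° → +96.4°, shortest Δλ = -80.4° (west) — does not cross 180°.
Leg 4: +96.4° → -112.4°, shortest Δλ = 151.2° (east) — crosses 180°.
Leg 5: -112.4° → +50.3°, shortest Δλ = 162.7° (east) — does not cross 180°.
Total crossings: 1.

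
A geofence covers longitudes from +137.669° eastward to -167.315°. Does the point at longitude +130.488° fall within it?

No

Band width going east from +137.669° to -167.315°: ((-167.315 − 137.669) mod 360) = 55.016°.
Offset of +130.488° east of the west edge: ((130.488 − 137.669) mod 360) = 352.819°.
352.819° > 55.016° ⇒ outside.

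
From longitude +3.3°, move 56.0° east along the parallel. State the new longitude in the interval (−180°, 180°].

Start at +3.3°; shift +56.0° → +59.3°.
+59.3° already lies in (−180°, 180°].

+59.3°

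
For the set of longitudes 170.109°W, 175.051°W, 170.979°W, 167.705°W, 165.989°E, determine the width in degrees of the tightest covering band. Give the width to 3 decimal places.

26.306°

Sort the longitudes: -175.051°, -170.979°, -170.109°, -167.705°, +165.989°.
Eastward gaps between consecutive values (wrapping around): 4.072°, 0.870°, 2.404°, 333.694°, 18.960°.
Largest gap = 333.694° ⇒ minimal covering band is its complement: 360° − 333.694° = 26.306°.
Band runs from +165.989° eastward to -167.705°, crossing the antimeridian.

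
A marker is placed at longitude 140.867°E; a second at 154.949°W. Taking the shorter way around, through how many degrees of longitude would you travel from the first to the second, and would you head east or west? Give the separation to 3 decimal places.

64.184° east

Raw difference: -154.949 − 140.867 = -295.816°.
Normalise into (−180°, 180°]: -295.816° + 360° = 64.184°.
Positive ⇒ the second point lies to the east; separation 64.184°.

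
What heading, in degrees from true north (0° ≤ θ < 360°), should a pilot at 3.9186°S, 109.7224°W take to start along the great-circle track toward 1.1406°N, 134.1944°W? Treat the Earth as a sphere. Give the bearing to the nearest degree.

281°

Δλ = -134.1944 − -109.7224 = -24.4720°.
θ = atan2( sin Δλ · cos φ₂ , cos φ₁ · sin φ₂ − sin φ₁ · cos φ₂ · cos Δλ )
  = atan2(-0.41417, 0.08205) = -78.795° → normalised to [0°, 360°): 281.205°.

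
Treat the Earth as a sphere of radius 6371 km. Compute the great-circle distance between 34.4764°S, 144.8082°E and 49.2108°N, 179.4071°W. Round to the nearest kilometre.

9955 km

Δλ = -179.4071 − 144.8082 = -324.2153°; wrapped into (−180°, 180°]: 35.7847°.
Δφ = 49.2108 − -34.4764 = 83.6872°.
a = sin²(Δφ/2) + cos φ₁ · cos φ₂ · sin²(Δλ/2) = 0.495854.
c = 2·atan2(√a, √(1−a)) = 1.56250 rad → d = 6371·c ≈ 9954.72 km.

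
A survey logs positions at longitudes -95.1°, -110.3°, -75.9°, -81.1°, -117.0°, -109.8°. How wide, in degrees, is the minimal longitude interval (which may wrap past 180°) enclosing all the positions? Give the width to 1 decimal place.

Sort the longitudes: -117.0°, -110.3°, -109.8°, -95.1°, -81.1°, -75.9°.
Eastward gaps between consecutive values (wrapping around): 6.7°, 0.5°, 14.7°, 14.0°, 5.2°, 318.9°.
Largest gap = 318.9° ⇒ minimal covering band is its complement: 360° − 318.9° = 41.1°.
Band runs from -117.0° eastward to -75.9°.

41.1°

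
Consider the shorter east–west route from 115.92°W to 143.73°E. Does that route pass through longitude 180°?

Yes

Naïve |143.73 − -115.92| = 259.65° > 180°, so the shorter arc goes the other way round — across 180°.
Signed shortest Δλ = ((143.73 − -115.92 + 180) mod 360) − 180 = -100.35°.
Going west by 100.35° from -115.92° passes through 180° before reaching +143.73°.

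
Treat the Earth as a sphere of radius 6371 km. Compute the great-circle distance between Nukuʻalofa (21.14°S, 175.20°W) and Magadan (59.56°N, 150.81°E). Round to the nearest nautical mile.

Δλ = 150.81 − -175.20 = 326.01°; wrapped into (−180°, 180°]: -33.99°.
Δφ = 59.56 − -21.14 = 80.70°.
a = sin²(Δφ/2) + cos φ₁ · cos φ₂ · sin²(Δλ/2) = 0.459568.
c = 2·atan2(√a, √(1−a)) = 1.48984 rad → d = 6371·c ≈ 9491.80 km ≈ 5125.16 nmi.

5125 nmi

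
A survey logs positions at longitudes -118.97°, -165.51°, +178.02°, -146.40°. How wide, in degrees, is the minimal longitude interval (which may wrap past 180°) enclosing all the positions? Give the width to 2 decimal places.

63.01°

Sort the longitudes: -165.51°, -146.40°, -118.97°, +178.02°.
Eastward gaps between consecutive values (wrapping around): 19.11°, 27.43°, 296.99°, 16.47°.
Largest gap = 296.99° ⇒ minimal covering band is its complement: 360° − 296.99° = 63.01°.
Band runs from +178.02° eastward to -118.97°, crossing the antimeridian.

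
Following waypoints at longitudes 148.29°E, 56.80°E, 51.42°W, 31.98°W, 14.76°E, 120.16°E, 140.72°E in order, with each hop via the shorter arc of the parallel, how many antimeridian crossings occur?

Leg 1: +148.29° → +56.80°, shortest Δλ = -91.49° (west) — does not cross 180°.
Leg 2: +56.80° → -51.42°, shortest Δλ = -108.22° (west) — does not cross 180°.
Leg 3: -51.42° → -31.98°, shortest Δλ = 19.44° (east) — does not cross 180°.
Leg 4: -31.98° → +14.76°, shortest Δλ = 46.74° (east) — does not cross 180°.
Leg 5: +14.76° → +120.16°, shortest Δλ = 105.4° (east) — does not cross 180°.
Leg 6: +120.16° → +140.72°, shortest Δλ = 20.56° (east) — does not cross 180°.
Total crossings: 0.

0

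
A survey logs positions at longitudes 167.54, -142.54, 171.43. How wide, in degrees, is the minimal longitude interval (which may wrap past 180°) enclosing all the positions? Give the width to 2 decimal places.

49.92°

Sort the longitudes: -142.54°, +167.54°, +171.43°.
Eastward gaps between consecutive values (wrapping around): 310.08°, 3.89°, 46.03°.
Largest gap = 310.08° ⇒ minimal covering band is its complement: 360° − 310.08° = 49.92°.
Band runs from +167.54° eastward to -142.54°, crossing the antimeridian.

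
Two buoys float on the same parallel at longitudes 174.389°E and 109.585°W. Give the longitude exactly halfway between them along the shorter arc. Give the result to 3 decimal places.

Signed shortest Δλ from +174.389° to -109.585° is +76.026°.
Midpoint longitude = +174.389° + (+76.026°)/2 = +174.389° + 38.013° = +212.402°.
Normalise into (−180°, 180°]: -147.598°.
(The naïve average (+174.389 + -109.585)/2 = 32.402° is on the wrong side of the globe.)

147.598°W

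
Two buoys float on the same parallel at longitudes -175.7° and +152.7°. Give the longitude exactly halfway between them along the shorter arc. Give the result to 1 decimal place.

+168.5°

Signed shortest Δλ from -175.7° to +152.7° is -31.6°.
Midpoint longitude = -175.7° + (-31.6°)/2 = -175.7° − 15.8° = -191.5°.
Normalise into (−180°, 180°]: +168.5°.
(The naïve average (-175.7 + +152.7)/2 = -11.5° is on the wrong side of the globe.)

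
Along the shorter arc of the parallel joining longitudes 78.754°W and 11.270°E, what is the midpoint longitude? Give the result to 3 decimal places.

33.742°W

Signed shortest Δλ from -78.754° to +11.270° is +90.024°.
Midpoint longitude = -78.754° + (+90.024°)/2 = -78.754° + 45.012° = -33.742°.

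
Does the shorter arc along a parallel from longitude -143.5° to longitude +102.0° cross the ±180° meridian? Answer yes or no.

Naïve |102.0 − -143.5| = 245.5° > 180°, so the shorter arc goes the other way round — across 180°.
Signed shortest Δλ = ((102.0 − -143.5 + 180) mod 360) − 180 = -114.5°.
Going west by 114.5° from -143.5° passes through 180° before reaching +102.0°.

Yes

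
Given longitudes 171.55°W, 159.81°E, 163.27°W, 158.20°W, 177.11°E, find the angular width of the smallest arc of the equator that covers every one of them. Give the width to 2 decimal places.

41.99°

Sort the longitudes: -171.55°, -163.27°, -158.20°, +159.81°, +177.11°.
Eastward gaps between consecutive values (wrapping around): 8.28°, 5.07°, 318.01°, 17.30°, 11.34°.
Largest gap = 318.01° ⇒ minimal covering band is its complement: 360° − 318.01° = 41.99°.
Band runs from +159.81° eastward to -158.20°, crossing the antimeridian.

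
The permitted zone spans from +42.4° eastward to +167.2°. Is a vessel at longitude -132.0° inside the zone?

Band width going east from +42.4° to +167.2°: ((167.2 − 42.4) mod 360) = 124.8°.
Offset of -132.0° east of the west edge: ((-132.0 − 42.4) mod 360) = 185.6°.
185.6° > 124.8° ⇒ outside.

No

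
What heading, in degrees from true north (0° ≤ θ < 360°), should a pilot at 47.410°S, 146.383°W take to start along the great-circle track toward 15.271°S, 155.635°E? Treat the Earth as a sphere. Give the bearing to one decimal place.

Δλ = 155.635 − -146.383 = 302.018°; wrapped into (−180°, 180°]: -57.982°.
θ = atan2( sin Δλ · cos φ₂ , cos φ₁ · sin φ₂ − sin φ₁ · cos φ₂ · cos Δλ )
  = atan2(-0.81794, 0.19830) = -76.372° → normalised to [0°, 360°): 283.628°.

283.6°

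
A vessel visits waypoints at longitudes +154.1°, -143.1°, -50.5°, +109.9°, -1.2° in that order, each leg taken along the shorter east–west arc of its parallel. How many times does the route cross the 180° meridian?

1

Leg 1: +154.1° → -143.1°, shortest Δλ = 62.8° (east) — crosses 180°.
Leg 2: -143.1° → -50.5°, shortest Δλ = 92.6° (east) — does not cross 180°.
Leg 3: -50.5° → +109.9°, shortest Δλ = 160.4° (east) — does not cross 180°.
Leg 4: +109.9° → -1.2°, shortest Δλ = -111.1° (west) — does not cross 180°.
Total crossings: 1.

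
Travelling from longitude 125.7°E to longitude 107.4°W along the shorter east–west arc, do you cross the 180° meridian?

Yes

Naïve |-107.4 − 125.7| = 233.1° > 180°, so the shorter arc goes the other way round — across 180°.
Signed shortest Δλ = ((-107.4 − 125.7 + 180) mod 360) − 180 = 126.9°.
Going east by 126.9° from +125.7° passes through 180° before reaching -107.4°.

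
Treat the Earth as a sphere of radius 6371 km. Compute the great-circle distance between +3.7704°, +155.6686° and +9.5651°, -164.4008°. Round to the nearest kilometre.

4454 km

Δλ = -164.4008 − 155.6686 = -320.0694°; wrapped into (−180°, 180°]: 39.9306°.
Δφ = 9.5651 − 3.7704 = 5.7947°.
a = sin²(Δφ/2) + cos φ₁ · cos φ₂ · sin²(Δλ/2) = 0.117274.
c = 2·atan2(√a, √(1−a)) = 0.69905 rad → d = 6371·c ≈ 4453.67 km.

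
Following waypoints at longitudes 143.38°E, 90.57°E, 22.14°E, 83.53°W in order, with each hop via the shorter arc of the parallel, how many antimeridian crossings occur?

0

Leg 1: +143.38° → +90.57°, shortest Δλ = -52.81° (west) — does not cross 180°.
Leg 2: +90.57° → +22.14°, shortest Δλ = -68.43° (west) — does not cross 180°.
Leg 3: +22.14° → -83.53°, shortest Δλ = -105.67° (west) — does not cross 180°.
Total crossings: 0.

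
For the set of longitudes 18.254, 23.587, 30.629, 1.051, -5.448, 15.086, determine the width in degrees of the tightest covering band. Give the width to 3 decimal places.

36.077°

Sort the longitudes: -5.448°, +1.051°, +15.086°, +18.254°, +23.587°, +30.629°.
Eastward gaps between consecutive values (wrapping around): 6.499°, 14.035°, 3.168°, 5.333°, 7.042°, 323.923°.
Largest gap = 323.923° ⇒ minimal covering band is its complement: 360° − 323.923° = 36.077°.
Band runs from -5.448° eastward to +30.629°.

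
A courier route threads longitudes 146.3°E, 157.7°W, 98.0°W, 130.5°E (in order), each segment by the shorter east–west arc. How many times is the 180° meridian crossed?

Leg 1: +146.3° → -157.7°, shortest Δλ = 56.0° (east) — crosses 180°.
Leg 2: -157.7° → -98.0°, shortest Δλ = 59.7° (east) — does not cross 180°.
Leg 3: -98.0° → +130.5°, shortest Δλ = -131.5° (west) — crosses 180°.
Total crossings: 2.

2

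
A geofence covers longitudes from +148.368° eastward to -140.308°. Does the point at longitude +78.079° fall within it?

Band width going east from +148.368° to -140.308°: ((-140.308 − 148.368) mod 360) = 71.324°.
Offset of +78.079° east of the west edge: ((78.079 − 148.368) mod 360) = 289.711°.
289.711° > 71.324° ⇒ outside.

No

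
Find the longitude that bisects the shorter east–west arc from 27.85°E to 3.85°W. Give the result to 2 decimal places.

Signed shortest Δλ from +27.85° to -3.85° is -31.70°.
Midpoint longitude = +27.85° + (-31.70°)/2 = +27.85° − 15.85° = +12.00°.

12.00°E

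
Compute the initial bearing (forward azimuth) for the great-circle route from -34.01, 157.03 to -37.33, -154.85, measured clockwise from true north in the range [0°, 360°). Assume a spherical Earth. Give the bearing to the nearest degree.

109°

Δλ = -154.85 − 157.03 = -311.88°; wrapped into (−180°, 180°]: 48.12°.
θ = atan2( sin Δλ · cos φ₂ , cos φ₁ · sin φ₂ − sin φ₁ · cos φ₂ · cos Δλ )
  = atan2(0.59203, -0.20576) = 109.165° → normalised to [0°, 360°): 109.165°.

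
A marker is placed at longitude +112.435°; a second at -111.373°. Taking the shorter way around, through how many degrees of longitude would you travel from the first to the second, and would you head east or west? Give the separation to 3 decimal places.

Raw difference: -111.373 − 112.435 = -223.808°.
Normalise into (−180°, 180°]: -223.808° + 360° = 136.192°.
Positive ⇒ the second point lies to the east; separation 136.192°.

136.192° east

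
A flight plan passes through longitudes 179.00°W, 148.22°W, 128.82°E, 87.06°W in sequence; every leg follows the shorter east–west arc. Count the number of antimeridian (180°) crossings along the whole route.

Leg 1: -179.00° → -148.22°, shortest Δλ = 30.78° (east) — does not cross 180°.
Leg 2: -148.22° → +128.82°, shortest Δλ = -82.96° (west) — crosses 180°.
Leg 3: +128.82° → -87.06°, shortest Δλ = 144.12° (east) — crosses 180°.
Total crossings: 2.

2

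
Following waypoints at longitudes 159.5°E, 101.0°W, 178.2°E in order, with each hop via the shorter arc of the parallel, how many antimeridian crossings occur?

Leg 1: +159.5° → -101.0°, shortest Δλ = 99.5° (east) — crosses 180°.
Leg 2: -101.0° → +178.2°, shortest Δλ = -80.8° (west) — crosses 180°.
Total crossings: 2.

2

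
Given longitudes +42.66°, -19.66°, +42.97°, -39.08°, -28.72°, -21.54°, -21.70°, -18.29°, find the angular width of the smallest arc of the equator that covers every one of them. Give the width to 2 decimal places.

82.05°

Sort the longitudes: -39.08°, -28.72°, -21.70°, -21.54°, -19.66°, -18.29°, +42.66°, +42.97°.
Eastward gaps between consecutive values (wrapping around): 10.36°, 7.02°, 0.16°, 1.88°, 1.37°, 60.95°, 0.31°, 277.95°.
Largest gap = 277.95° ⇒ minimal covering band is its complement: 360° − 277.95° = 82.05°.
Band runs from -39.08° eastward to +42.97°.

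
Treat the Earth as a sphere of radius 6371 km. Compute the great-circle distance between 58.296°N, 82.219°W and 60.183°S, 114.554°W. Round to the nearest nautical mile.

7274 nmi

Δλ = -114.554 − -82.219 = -32.335°.
Δφ = -60.183 − 58.296 = -118.479°.
a = sin²(Δφ/2) + cos φ₁ · cos φ₂ · sin²(Δλ/2) = 0.758678.
c = 2·atan2(√a, √(1−a)) = 2.11456 rad → d = 6371·c ≈ 13471.83 km ≈ 7274.21 nmi.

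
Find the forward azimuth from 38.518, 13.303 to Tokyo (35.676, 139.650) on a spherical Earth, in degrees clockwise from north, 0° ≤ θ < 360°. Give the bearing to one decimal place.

Δλ = 139.650 − 13.303 = 126.347°.
θ = atan2( sin Δλ · cos φ₂ , cos φ₁ · sin φ₂ − sin φ₁ · cos φ₂ · cos Δλ )
  = atan2(0.65428, 0.75613) = 40.870° → normalised to [0°, 360°): 40.870°.

40.9°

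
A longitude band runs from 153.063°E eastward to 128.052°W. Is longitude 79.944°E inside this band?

Band width going east from +153.063° to -128.052°: ((-128.052 − 153.063) mod 360) = 78.885°.
Offset of +79.944° east of the west edge: ((79.944 − 153.063) mod 360) = 286.881°.
286.881° > 78.885° ⇒ outside.

No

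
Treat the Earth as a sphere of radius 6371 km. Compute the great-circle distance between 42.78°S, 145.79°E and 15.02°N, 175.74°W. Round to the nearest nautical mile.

4066 nmi

Δλ = -175.74 − 145.79 = -321.53°; wrapped into (−180°, 180°]: 38.47°.
Δφ = 15.02 − -42.78 = 57.80°.
a = sin²(Δφ/2) + cos φ₁ · cos φ₂ · sin²(Δλ/2) = 0.310500.
c = 2·atan2(√a, √(1−a)) = 1.18208 rad → d = 6371·c ≈ 7531.04 km ≈ 4066.43 nmi.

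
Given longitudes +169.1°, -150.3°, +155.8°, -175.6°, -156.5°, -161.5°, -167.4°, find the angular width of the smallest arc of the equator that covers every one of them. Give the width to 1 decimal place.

53.9°

Sort the longitudes: -175.6°, -167.4°, -161.5°, -156.5°, -150.3°, +155.8°, +169.1°.
Eastward gaps between consecutive values (wrapping around): 8.2°, 5.9°, 5.0°, 6.2°, 306.1°, 13.3°, 15.3°.
Largest gap = 306.1° ⇒ minimal covering band is its complement: 360° − 306.1° = 53.9°.
Band runs from +155.8° eastward to -150.3°, crossing the antimeridian.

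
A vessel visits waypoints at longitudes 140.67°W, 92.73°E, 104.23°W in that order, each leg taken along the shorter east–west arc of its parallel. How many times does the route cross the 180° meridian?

2

Leg 1: -140.67° → +92.73°, shortest Δλ = -126.6° (west) — crosses 180°.
Leg 2: +92.73° → -104.23°, shortest Δλ = 163.04° (east) — crosses 180°.
Total crossings: 2.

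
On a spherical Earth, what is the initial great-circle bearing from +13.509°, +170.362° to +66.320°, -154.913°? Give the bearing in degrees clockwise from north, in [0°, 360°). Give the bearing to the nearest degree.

Δλ = -154.913 − 170.362 = -325.275°; wrapped into (−180°, 180°]: 34.725°.
θ = atan2( sin Δλ · cos φ₂ , cos φ₁ · sin φ₂ − sin φ₁ · cos φ₂ · cos Δλ )
  = atan2(0.22878, 0.81336) = 15.710° → normalised to [0°, 360°): 15.710°.

16°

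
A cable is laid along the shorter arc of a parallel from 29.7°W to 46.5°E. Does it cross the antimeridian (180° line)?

No

Signed shortest Δλ = ((46.5 − -29.7 + 180) mod 360) − 180 = 76.2°.
Going east by 76.2° from -29.7° reaches +46.5° without touching 180°.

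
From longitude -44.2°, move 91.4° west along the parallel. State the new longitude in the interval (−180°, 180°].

-135.6°

Start at -44.2°; shift −91.4° → -135.6°.
-135.6° already lies in (−180°, 180°].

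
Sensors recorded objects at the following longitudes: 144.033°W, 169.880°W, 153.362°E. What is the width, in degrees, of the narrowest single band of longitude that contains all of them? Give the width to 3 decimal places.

Sort the longitudes: -169.880°, -144.033°, +153.362°.
Eastward gaps between consecutive values (wrapping around): 25.847°, 297.395°, 36.758°.
Largest gap = 297.395° ⇒ minimal covering band is its complement: 360° − 297.395° = 62.605°.
Band runs from +153.362° eastward to -144.033°, crossing the antimeridian.

62.605°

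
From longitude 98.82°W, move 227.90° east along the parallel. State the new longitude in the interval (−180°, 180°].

129.08°E

Start at -98.82°; shift +227.90° → +129.08°.
+129.08° already lies in (−180°, 180°].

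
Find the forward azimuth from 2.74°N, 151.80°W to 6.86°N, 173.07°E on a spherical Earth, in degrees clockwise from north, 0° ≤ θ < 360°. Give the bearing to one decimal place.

278.0°

Δλ = 173.07 − -151.80 = 324.87°; wrapped into (−180°, 180°]: -35.13°.
θ = atan2( sin Δλ · cos φ₂ , cos φ₁ · sin φ₂ − sin φ₁ · cos φ₂ · cos Δλ )
  = atan2(-0.57131, 0.08049) = -81.981° → normalised to [0°, 360°): 278.019°.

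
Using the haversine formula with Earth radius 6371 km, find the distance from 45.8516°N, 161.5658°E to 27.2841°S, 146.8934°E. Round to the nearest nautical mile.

Δλ = 146.8934 − 161.5658 = -14.6724°.
Δφ = -27.2841 − 45.8516 = -73.1357°.
a = sin²(Δφ/2) + cos φ₁ · cos φ₂ · sin²(Δλ/2) = 0.365040.
c = 2·atan2(√a, √(1−a)) = 1.29749 rad → d = 6371·c ≈ 8266.29 km ≈ 4463.44 nmi.

4463 nmi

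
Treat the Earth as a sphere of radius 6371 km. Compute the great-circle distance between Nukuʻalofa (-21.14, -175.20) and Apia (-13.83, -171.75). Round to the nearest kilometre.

Δλ = -171.75 − -175.20 = 3.45°.
Δφ = -13.83 − -21.14 = 7.31°.
a = sin²(Δφ/2) + cos φ₁ · cos φ₂ · sin²(Δλ/2) = 0.004885.
c = 2·atan2(√a, √(1−a)) = 0.13989 rad → d = 6371·c ≈ 891.26 km.

891 km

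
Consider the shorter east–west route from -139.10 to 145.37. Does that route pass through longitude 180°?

Yes

Naïve |145.37 − -139.10| = 284.47° > 180°, so the shorter arc goes the other way round — across 180°.
Signed shortest Δλ = ((145.37 − -139.10 + 180) mod 360) − 180 = -75.53°.
Going west by 75.53° from -139.10° passes through 180° before reaching +145.37°.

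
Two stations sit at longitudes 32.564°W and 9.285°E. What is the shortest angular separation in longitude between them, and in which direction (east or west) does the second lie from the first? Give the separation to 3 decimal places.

41.849° east

Raw difference: 9.285 − -32.564 = 41.849°.
Normalise into (−180°, 180°]: 41.849° stays 41.849°.
Positive ⇒ the second point lies to the east; separation 41.849°.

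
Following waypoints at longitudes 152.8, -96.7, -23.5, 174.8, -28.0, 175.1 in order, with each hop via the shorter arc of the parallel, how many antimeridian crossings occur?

Leg 1: +152.8° → -96.7°, shortest Δλ = 110.5° (east) — crosses 180°.
Leg 2: -96.7° → -23.5°, shortest Δλ = 73.2° (east) — does not cross 180°.
Leg 3: -23.5° → +174.8°, shortest Δλ = -161.7° (west) — crosses 180°.
Leg 4: +174.8° → -28.0°, shortest Δλ = 157.2° (east) — crosses 180°.
Leg 5: -28.0° → +175.1°, shortest Δλ = -156.9° (west) — crosses 180°.
Total crossings: 4.

4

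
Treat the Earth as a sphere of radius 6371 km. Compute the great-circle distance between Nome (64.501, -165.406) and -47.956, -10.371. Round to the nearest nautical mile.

9528 nmi

Δλ = -10.371 − -165.406 = 155.035°.
Δφ = -47.956 − 64.501 = -112.457°.
a = sin²(Δφ/2) + cos φ₁ · cos φ₂ · sin²(Δλ/2) = 0.965829.
c = 2·atan2(√a, √(1−a)) = 2.76975 rad → d = 6371·c ≈ 17646.07 km ≈ 9528.12 nmi.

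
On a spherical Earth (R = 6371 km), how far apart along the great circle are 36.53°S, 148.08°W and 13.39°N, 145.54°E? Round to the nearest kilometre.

Δλ = 145.54 − -148.08 = 293.62°; wrapped into (−180°, 180°]: -66.38°.
Δφ = 13.39 − -36.53 = 49.92°.
a = sin²(Δφ/2) + cos φ₁ · cos φ₂ · sin²(Δλ/2) = 0.412321.
c = 2·atan2(√a, √(1−a)) = 1.39453 rad → d = 6371·c ≈ 8884.53 km.

8885 km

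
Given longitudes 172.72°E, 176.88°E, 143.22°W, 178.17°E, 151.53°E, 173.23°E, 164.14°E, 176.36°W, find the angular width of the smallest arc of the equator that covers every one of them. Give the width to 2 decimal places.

65.25°

Sort the longitudes: -176.36°, -143.22°, +151.53°, +164.14°, +172.72°, +173.23°, +176.88°, +178.17°.
Eastward gaps between consecutive values (wrapping around): 33.14°, 294.75°, 12.61°, 8.58°, 0.51°, 3.65°, 1.29°, 5.47°.
Largest gap = 294.75° ⇒ minimal covering band is its complement: 360° − 294.75° = 65.25°.
Band runs from +151.53° eastward to -143.22°, crossing the antimeridian.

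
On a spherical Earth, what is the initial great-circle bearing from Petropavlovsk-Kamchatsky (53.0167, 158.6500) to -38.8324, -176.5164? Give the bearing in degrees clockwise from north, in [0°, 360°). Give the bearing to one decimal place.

Δλ = -176.5164 − 158.6500 = -335.1664°; wrapped into (−180°, 180°]: 24.8336°.
θ = atan2( sin Δλ · cos φ₂ , cos φ₁ · sin φ₂ − sin φ₁ · cos φ₂ · cos Δλ )
  = atan2(0.32716, -0.94194) = 160.847° → normalised to [0°, 360°): 160.847°.

160.8°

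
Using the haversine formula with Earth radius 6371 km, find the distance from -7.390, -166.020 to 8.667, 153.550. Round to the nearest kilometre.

4823 km

Δλ = 153.550 − -166.020 = 319.570°; wrapped into (−180°, 180°]: -40.430°.
Δφ = 8.667 − -7.390 = 16.057°.
a = sin²(Δφ/2) + cos φ₁ · cos φ₂ · sin²(Δλ/2) = 0.136563.
c = 2·atan2(√a, √(1−a)) = 0.75704 rad → d = 6371·c ≈ 4823.09 km.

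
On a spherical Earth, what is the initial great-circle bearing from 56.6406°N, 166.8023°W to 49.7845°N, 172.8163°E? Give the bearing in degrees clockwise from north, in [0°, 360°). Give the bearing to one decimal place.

Δλ = 172.8163 − -166.8023 = 339.6186°; wrapped into (−180°, 180°]: -20.3814°.
θ = atan2( sin Δλ · cos φ₂ , cos φ₁ · sin φ₂ − sin φ₁ · cos φ₂ · cos Δλ )
  = atan2(-0.22486, -0.08561) = -110.844° → normalised to [0°, 360°): 249.156°.

249.2°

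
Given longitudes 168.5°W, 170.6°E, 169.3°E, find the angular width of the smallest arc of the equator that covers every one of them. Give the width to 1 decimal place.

Sort the longitudes: -168.5°, +169.3°, +170.6°.
Eastward gaps between consecutive values (wrapping around): 337.8°, 1.3°, 20.9°.
Largest gap = 337.8° ⇒ minimal covering band is its complement: 360° − 337.8° = 22.2°.
Band runs from +169.3° eastward to -168.5°, crossing the antimeridian.

22.2°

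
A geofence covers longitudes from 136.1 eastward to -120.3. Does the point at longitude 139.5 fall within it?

Yes

Band width going east from +136.1° to -120.3°: ((-120.3 − 136.1) mod 360) = 103.6°.
Offset of +139.5° east of the west edge: ((139.5 − 136.1) mod 360) = 3.4°.
3.4° ≤ 103.6° ⇒ inside.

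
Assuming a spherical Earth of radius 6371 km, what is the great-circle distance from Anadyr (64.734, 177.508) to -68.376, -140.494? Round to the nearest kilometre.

15164 km

Δλ = -140.494 − 177.508 = -318.002°; wrapped into (−180°, 180°]: 41.998°.
Δφ = -68.376 − 64.734 = -133.110°.
a = sin²(Δφ/2) + cos φ₁ · cos φ₂ · sin²(Δλ/2) = 0.861899.
c = 2·atan2(√a, √(1−a)) = 2.38009 rad → d = 6371·c ≈ 15163.54 km.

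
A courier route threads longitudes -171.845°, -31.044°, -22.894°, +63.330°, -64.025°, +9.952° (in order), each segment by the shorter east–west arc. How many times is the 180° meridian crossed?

Leg 1: -171.845° → -31.044°, shortest Δλ = 140.801° (east) — does not cross 180°.
Leg 2: -31.044° → -22.894°, shortest Δλ = 8.15° (east) — does not cross 180°.
Leg 3: -22.894° → +63.330°, shortest Δλ = 86.224° (east) — does not cross 180°.
Leg 4: +63.330° → -64.025°, shortest Δλ = -127.355° (west) — does not cross 180°.
Leg 5: -64.025° → +9.952°, shortest Δλ = 73.977° (east) — does not cross 180°.
Total crossings: 0.

0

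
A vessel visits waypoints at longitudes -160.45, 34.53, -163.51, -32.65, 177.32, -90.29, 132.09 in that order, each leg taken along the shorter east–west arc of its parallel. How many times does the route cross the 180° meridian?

5

Leg 1: -160.45° → +34.53°, shortest Δλ = -165.02° (west) — crosses 180°.
Leg 2: +34.53° → -163.51°, shortest Δλ = 161.96° (east) — crosses 180°.
Leg 3: -163.51° → -32.65°, shortest Δλ = 130.86° (east) — does not cross 180°.
Leg 4: -32.65° → +177.32°, shortest Δλ = -150.03° (west) — crosses 180°.
Leg 5: +177.32° → -90.29°, shortest Δλ = 92.39° (east) — crosses 180°.
Leg 6: -90.29° → +132.09°, shortest Δλ = -137.62° (west) — crosses 180°.
Total crossings: 5.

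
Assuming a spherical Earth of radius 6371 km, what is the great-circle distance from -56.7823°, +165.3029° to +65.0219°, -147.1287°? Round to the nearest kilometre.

Δλ = -147.1287 − 165.3029 = -312.4316°; wrapped into (−180°, 180°]: 47.5684°.
Δφ = 65.0219 − -56.7823 = 121.8042°.
a = sin²(Δφ/2) + cos φ₁ · cos φ₂ · sin²(Δλ/2) = 0.801134.
c = 2·atan2(√a, √(1−a)) = 2.21713 rad → d = 6371·c ≈ 14125.37 km.

14125 km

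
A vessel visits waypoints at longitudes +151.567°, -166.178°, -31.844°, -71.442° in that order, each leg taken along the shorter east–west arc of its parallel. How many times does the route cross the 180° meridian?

Leg 1: +151.567° → -166.178°, shortest Δλ = 42.255° (east) — crosses 180°.
Leg 2: -166.178° → -31.844°, shortest Δλ = 134.334° (east) — does not cross 180°.
Leg 3: -31.844° → -71.442°, shortest Δλ = -39.598° (west) — does not cross 180°.
Total crossings: 1.

1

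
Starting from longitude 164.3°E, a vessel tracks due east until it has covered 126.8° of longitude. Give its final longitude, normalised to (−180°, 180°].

68.9°W

Start at +164.3°; shift +126.8° → +291.1°.
+291.1° lies outside (−180°, 180°]; subtract 360° → -68.9°.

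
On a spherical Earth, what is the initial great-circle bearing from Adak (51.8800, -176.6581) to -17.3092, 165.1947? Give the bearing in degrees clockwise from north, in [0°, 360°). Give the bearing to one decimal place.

Δλ = 165.1947 − -176.6581 = 341.8528°; wrapped into (−180°, 180°]: -18.1472°.
θ = atan2( sin Δλ · cos φ₂ , cos φ₁ · sin φ₂ − sin φ₁ · cos φ₂ · cos Δλ )
  = atan2(-0.29735, -0.89740) = -161.667° → normalised to [0°, 360°): 198.333°.

198.3°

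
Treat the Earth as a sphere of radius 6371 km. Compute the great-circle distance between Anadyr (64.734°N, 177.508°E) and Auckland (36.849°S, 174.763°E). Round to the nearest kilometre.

Δλ = 174.763 − 177.508 = -2.745°.
Δφ = -36.849 − 64.734 = -101.583°.
a = sin²(Δφ/2) + cos φ₁ · cos φ₂ · sin²(Δλ/2) = 0.600590.
c = 2·atan2(√a, √(1−a)) = 1.77336 rad → d = 6371·c ≈ 11298.06 km.

11298 km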